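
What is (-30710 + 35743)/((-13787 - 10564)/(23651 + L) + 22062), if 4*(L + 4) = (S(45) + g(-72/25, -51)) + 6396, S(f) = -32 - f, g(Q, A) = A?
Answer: 126902062/556246917 ≈ 0.22814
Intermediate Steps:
L = 1563 (L = -4 + (((-32 - 1*45) - 51) + 6396)/4 = -4 + (((-32 - 45) - 51) + 6396)/4 = -4 + ((-77 - 51) + 6396)/4 = -4 + (-128 + 6396)/4 = -4 + (¼)*6268 = -4 + 1567 = 1563)
(-30710 + 35743)/((-13787 - 10564)/(23651 + L) + 22062) = (-30710 + 35743)/((-13787 - 10564)/(23651 + 1563) + 22062) = 5033/(-24351/25214 + 22062) = 5033/(556246917/25214) = 5033*(25214/556246917) = 126902062/556246917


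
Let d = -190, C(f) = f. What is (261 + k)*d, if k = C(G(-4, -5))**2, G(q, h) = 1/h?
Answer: -247988/5 ≈ -49598.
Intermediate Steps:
k = 1/25 (k = (1/(-5))**2 = (-1/5)**2 = 1/25 ≈ 0.040000)
(261 + k)*d = (261 + 1/25)*(-190) = (6526/25)*(-190) = -247988/5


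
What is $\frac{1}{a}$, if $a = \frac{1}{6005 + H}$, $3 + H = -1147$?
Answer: $4855$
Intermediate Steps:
$H = -1150$ ($H = -3 - 1147 = -1150$)
$a = \frac{1}{4855}$ ($a = \frac{1}{6005 - 1150} = \frac{1}{4855} \approx 0.00020597$)
$\frac{1}{a} = \frac{1}{\frac{1}{4855}} = 4855$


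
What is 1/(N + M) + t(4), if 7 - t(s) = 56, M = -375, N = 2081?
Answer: -83593/1706 ≈ -48.999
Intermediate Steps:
t(s) = -49 (t(s) = 7 - 1*56 = 7 - 56 = -49)
1/(N + M) + t(4) = 1/(2081 - 375) - 49 = 1/1706 - 49 = -83593/1706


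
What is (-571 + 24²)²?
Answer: 25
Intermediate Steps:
(-571 + 24²)² = (-571 + 576)² = 5² = 25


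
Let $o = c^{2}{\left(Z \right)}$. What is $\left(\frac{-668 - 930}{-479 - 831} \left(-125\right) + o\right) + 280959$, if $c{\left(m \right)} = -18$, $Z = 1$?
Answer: $\frac{36828098}{131} \approx 2.8113 \cdot 10^{5}$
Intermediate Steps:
$o = 324$ ($o = \left(-18\right)^{2} = 324$)
$\left(\frac{-668 - 930}{-479 - 831} \left(-125\right) + o\right) + 280959 = \left(\frac{-668 - 930}{-479 - 831} \left(-125\right) + 324\right) + 280959 = \left(- \frac{1598}{-1310} \left(-125\right) + 324\right) + 280959 = \left(\left(-1598\right) \left(- \frac{1}{1310}\right) \left(-125\right) + 324\right) + 280959 = \left(\frac{799}{655} \left(-125\right) + 324\right) + 280959 = \left(- \frac{19975}{131} + 324\right) + 280959 = \frac{22469}{131} + 280959 = \frac{36828098}{131}$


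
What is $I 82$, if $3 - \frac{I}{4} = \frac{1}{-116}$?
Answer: $\frac{28618}{29} \approx 986.83$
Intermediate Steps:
$I = \frac{349}{29}$ ($I = 12 - \frac{4}{-116} = 12 - - \frac{1}{29} = 12 + \frac{1}{29} = \frac{349}{29} \approx 12.034$)
$I 82 = \frac{349}{29} \cdot 82 = \frac{28618}{29}$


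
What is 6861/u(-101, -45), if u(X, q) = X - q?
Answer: -6861/56 ≈ -122.52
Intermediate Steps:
6861/u(-101, -45) = 6861/(-101 - 1*(-45)) = 6861/(-101 + 45) = 6861/(-56) = 6861*(-1/56) = -6861/56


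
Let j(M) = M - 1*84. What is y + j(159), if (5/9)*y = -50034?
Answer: -449931/5 ≈ -89986.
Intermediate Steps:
y = -450306/5 (y = (9/5)*(-50034) = -450306/5 ≈ -90061.)
j(M) = -84 + M (j(M) = M - 84 = -84 + M)
y + j(159) = -450306/5 + (-84 + 159) = -450306/5 + 75 = -449931/5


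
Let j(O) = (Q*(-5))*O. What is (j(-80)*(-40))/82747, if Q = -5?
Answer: 80000/82747 ≈ 0.96680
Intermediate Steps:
j(O) = 25*O (j(O) = (-5*(-5))*O = 25*O)
(j(-80)*(-40))/82747 = ((25*(-80))*(-40))/82747 = -2000*(-40)*(1/82747) = 80000*(1/82747) = 80000/82747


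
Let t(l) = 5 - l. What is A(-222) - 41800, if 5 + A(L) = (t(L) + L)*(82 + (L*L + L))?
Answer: 203915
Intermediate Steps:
A(L) = 405 + 5*L + 5*L**2 (A(L) = -5 + ((5 - L) + L)*(82 + (L*L + L)) = -5 + 5*(82 + (L**2 + L)) = -5 + 5*(82 + (L + L**2)) = -5 + 5*(82 + L + L**2) = -5 + (410 + 5*L + 5*L**2) = 405 + 5*L + 5*L**2)
A(-222) - 41800 = (405 + 5*(-222) + 5*(-222)**2) - 41800 = (405 - 1110 + 5*49284) - 41800 = (405 - 1110 + 246420) - 41800 = 245715 - 41800 = 203915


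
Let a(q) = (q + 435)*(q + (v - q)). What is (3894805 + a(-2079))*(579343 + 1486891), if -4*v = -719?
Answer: 7436987771264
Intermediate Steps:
v = 719/4 (v = -¼*(-719) = 719/4 ≈ 179.75)
a(q) = 312765/4 + 719*q/4 (a(q) = (q + 435)*(q + (719/4 - q)) = (435 + q)*(719/4) = 312765/4 + 719*q/4)
(3894805 + a(-2079))*(579343 + 1486891) = (3894805 + (312765/4 + (719/4)*(-2079)))*(579343 + 1486891) = (3894805 + (312765/4 - 1494801/4))*2066234 = (3894805 - 295509)*2066234 = 3599296*2066234 = 7436987771264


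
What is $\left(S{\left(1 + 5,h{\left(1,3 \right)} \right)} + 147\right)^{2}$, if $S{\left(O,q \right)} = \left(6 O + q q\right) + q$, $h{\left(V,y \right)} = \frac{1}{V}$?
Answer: $34225$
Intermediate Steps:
$S{\left(O,q \right)} = q + q^{2} + 6 O$ ($S{\left(O,q \right)} = \left(6 O + q^{2}\right) + q = \left(q^{2} + 6 O\right) + q = q + q^{2} + 6 O$)
$\left(S{\left(1 + 5,h{\left(1,3 \right)} \right)} + 147\right)^{2} = \left(\left(1^{-1} + \left(1^{-1}\right)^{2} + 6 \left(1 + 5\right)\right) + 147\right)^{2} = \left(\left(1 + 1^{2} + 6 \cdot 6\right) + 147\right)^{2} = \left(\left(1 + 1 + 36\right) + 147\right)^{2} = \left(38 + 147\right)^{2} = 185^{2} = 34225$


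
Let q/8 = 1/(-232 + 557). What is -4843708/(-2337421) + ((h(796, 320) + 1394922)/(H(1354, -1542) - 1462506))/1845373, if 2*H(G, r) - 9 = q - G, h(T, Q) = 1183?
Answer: 369610955707683414486/178362656309139757807 ≈ 2.0722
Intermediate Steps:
q = 8/325 (q = 8/(-232 + 557) = 8/325 ≈ 0.024615)
H(G, r) = 2933/650 - G/2 (H(G, r) = 9/2 + (8/325 - G)/2 = 9/2 + (4/325 - G/2) = 2933/650 - G/2)
-4843708/(-2337421) + ((h(796, 320) + 1394922)/(H(1354, -1542) - 1462506))/1845373 = -4843708/(-2337421) + ((1183 + 1394922)/((2933/650 - ½*1354) - 1462506))/1845373 = -4843708*(-1/2337421) + (1396105/((2933/650 - 677) - 1462506))*(1/1845373) = 210596/101627 + (1396105/(-437117/650 - 1462506))*(1/1845373) = 210596/101627 + (1396105/(-951066017/650))*(1/1845373) = 210596/101627 + (1396105*(-650/951066017))*(1/1845373) = 210596/101627 - 907468250/951066017*1/1845373 = 210596/101627 - 907468250/1755071548989341 = 369610955707683414486/178362656309139757807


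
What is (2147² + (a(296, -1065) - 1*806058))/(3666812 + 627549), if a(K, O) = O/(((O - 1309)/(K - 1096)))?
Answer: 237599423/268284553 ≈ 0.88562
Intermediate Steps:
a(K, O) = O*(-1096 + K)/(-1309 + O) (a(K, O) = O/(((-1309 + O)/(-1096 + K))) = O*((-1096 + K)/(-1309 + O)) = O*(-1096 + K)/(-1309 + O))
(2147² + (a(296, -1065) - 1*806058))/(3666812 + 627549) = (2147² + (-1065*(-1096 + 296)/(-1309 - 1065) - 1*806058))/(3666812 + 627549) = (4609609 + (-1065*(-800)/(-2374) - 806058))/4294361 = (4609609 + (-1065*(-1/2374)*(-800) - 806058))*(1/4294361) = (4609609 + (-426000/1187 - 806058))*(1/4294361) = (4609609 - 957216846/1187)*(1/4294361) = (4514389037/1187)*(1/4294361) = 237599423/268284553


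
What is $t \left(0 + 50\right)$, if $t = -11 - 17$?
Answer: $-1400$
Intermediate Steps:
$t = -28$ ($t = -11 - 17 = -28$)
$t \left(0 + 50\right) = - 28 \left(0 + 50\right) = \left(-28\right) 50 = -1400$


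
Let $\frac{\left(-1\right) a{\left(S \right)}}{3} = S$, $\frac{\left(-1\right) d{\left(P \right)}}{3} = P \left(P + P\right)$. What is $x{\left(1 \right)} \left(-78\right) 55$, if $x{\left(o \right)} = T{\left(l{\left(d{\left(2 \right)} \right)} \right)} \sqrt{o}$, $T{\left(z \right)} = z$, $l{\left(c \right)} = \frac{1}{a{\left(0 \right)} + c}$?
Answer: $\frac{715}{4} \approx 178.75$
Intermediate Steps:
$d{\left(P \right)} = - 6 P^{2}$ ($d{\left(P \right)} = - 3 P \left(P + P\right) = - 3 P 2 P = - 3 \cdot 2 P^{2} = - 6 P^{2}$)
$a{\left(S \right)} = - 3 S$
$l{\left(c \right)} = \frac{1}{c}$ ($l{\left(c \right)} = \frac{1}{\left(-3\right) 0 + c} = \frac{1}{0 + c} = \frac{1}{c}$)
$x{\left(o \right)} = - \frac{\sqrt{o}}{24}$ ($x{\left(o \right)} = \frac{\sqrt{o}}{\left(-6\right) 2^{2}} = \frac{\sqrt{o}}{\left(-6\right) 4} = \frac{\sqrt{o}}{-24} = - \frac{\sqrt{o}}{24}$)
$x{\left(1 \right)} \left(-78\right) 55 = - \frac{\sqrt{1}}{24} \left(-78\right) 55 = \left(- \frac{1}{24}\right) 1 \left(-78\right) 55 = \left(- \frac{1}{24}\right) \left(-78\right) 55 = \frac{13}{4} \cdot 55 = \frac{715}{4}$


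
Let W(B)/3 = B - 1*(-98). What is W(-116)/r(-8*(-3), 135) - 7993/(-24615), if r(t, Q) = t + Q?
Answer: -19441/1304595 ≈ -0.014902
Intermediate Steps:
W(B) = 294 + 3*B (W(B) = 3*(B - 1*(-98)) = 3*(B + 98) = 3*(98 + B) = 294 + 3*B)
r(t, Q) = Q + t
W(-116)/r(-8*(-3), 135) - 7993/(-24615) = (294 + 3*(-116))/(135 - 8*(-3)) - 7993/(-24615) = (294 - 348)/(135 + 24) - 7993*(-1/24615) = -54/159 + 7993/24615 = -54*1/159 + 7993/24615 = -18/53 + 7993/24615 = -19441/1304595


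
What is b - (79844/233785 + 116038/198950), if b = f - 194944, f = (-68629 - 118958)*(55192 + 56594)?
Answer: -97533717532049155213/4651152575 ≈ -2.0970e+10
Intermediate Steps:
f = -20969600382 (f = -187587*111786 = -20969600382)
b = -20969795326 (b = -20969600382 - 194944 = -20969795326)
b - (79844/233785 + 116038/198950) = -20969795326 - (79844/233785 + 116038/198950) = -20969795326 - (79844*(1/233785) + 116038*(1/198950)) = -20969795326 - (79844/233785 + 58019/99475) = -20969795326 - 1*4301290763/4651152575 = -20969795326 - 4301290763/4651152575 = -97533717532049155213/4651152575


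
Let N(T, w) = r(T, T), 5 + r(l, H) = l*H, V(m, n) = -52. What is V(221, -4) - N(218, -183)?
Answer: -47571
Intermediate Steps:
r(l, H) = -5 + H*l (r(l, H) = -5 + l*H = -5 + H*l)
N(T, w) = -5 + T² (N(T, w) = -5 + T*T = -5 + T²)
V(221, -4) - N(218, -183) = -52 - (-5 + 218²) = -52 - (-5 + 47524) = -52 - 1*47519 = -52 - 47519 = -47571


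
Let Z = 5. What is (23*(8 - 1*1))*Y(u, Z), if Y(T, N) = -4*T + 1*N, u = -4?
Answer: 3381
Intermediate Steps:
Y(T, N) = N - 4*T (Y(T, N) = -4*T + N = N - 4*T)
(23*(8 - 1*1))*Y(u, Z) = (23*(8 - 1*1))*(5 - 4*(-4)) = (23*(8 - 1))*(5 + 16) = (23*7)*21 = 161*21 = 3381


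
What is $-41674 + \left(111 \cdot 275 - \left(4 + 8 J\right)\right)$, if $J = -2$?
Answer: $-11137$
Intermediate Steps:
$-41674 + \left(111 \cdot 275 - \left(4 + 8 J\right)\right) = -41674 + \left(111 \cdot 275 - -12\right) = -41674 + \left(30525 + \left(-4 + 16\right)\right) = -41674 + \left(30525 + 12\right) = -41674 + 30537 = -11137$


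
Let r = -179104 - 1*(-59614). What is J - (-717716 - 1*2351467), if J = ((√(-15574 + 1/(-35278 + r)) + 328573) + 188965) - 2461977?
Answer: 1124744 + I*√23315381645609/38692 ≈ 1.1247e+6 + 124.8*I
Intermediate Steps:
r = -119490 (r = -179104 + 59614 = -119490)
J = -1944439 + I*√23315381645609/38692 (J = ((√(-15574 + 1/(-35278 - 119490)) + 328573) + 188965) - 2461977 = ((√(-15574 + 1/(-154768)) + 328573) + 188965) - 2461977 = ((√(-15574 - 1/154768) + 328573) + 188965) - 2461977 = ((√(-2410356833/154768) + 328573) + 188965) - 2461977 = ((I*√23315381645609/38692 + 328573) + 188965) - 2461977 = ((328573 + I*√23315381645609/38692) + 188965) - 2461977 = (517538 + I*√23315381645609/38692) - 2461977 = -1944439 + I*√23315381645609/38692 ≈ -1.9444e+6 + 124.8*I)
J - (-717716 - 1*2351467) = (-1944439 + I*√23315381645609/38692) - (-717716 - 1*2351467) = (-1944439 + I*√23315381645609/38692) - (-717716 - 2351467) = (-1944439 + I*√23315381645609/38692) - 1*(-3069183) = (-1944439 + I*√23315381645609/38692) + 3069183 = 1124744 + I*√23315381645609/38692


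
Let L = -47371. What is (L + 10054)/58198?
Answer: -5331/8314 ≈ -0.64121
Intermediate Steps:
(L + 10054)/58198 = (-47371 + 10054)/58198 = -37317*1/58198 = -5331/8314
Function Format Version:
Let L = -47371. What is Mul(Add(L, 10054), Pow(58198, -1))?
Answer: Rational(-5331, 8314) ≈ -0.64121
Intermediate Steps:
Mul(Add(L, 10054), Pow(58198, -1)) = Mul(Add(-47371, 10054), Pow(58198, -1)) = Mul(-37317, Rational(1, 58198)) = Rational(-5331, 8314)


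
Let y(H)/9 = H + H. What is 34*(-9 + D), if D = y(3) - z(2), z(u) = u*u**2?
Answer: 1258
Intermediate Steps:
z(u) = u**3
y(H) = 18*H (y(H) = 9*(H + H) = 9*(2*H) = 18*H)
D = 46 (D = 18*3 - 1*2**3 = 54 - 1*8 = 54 - 8 = 46)
34*(-9 + D) = 34*(-9 + 46) = 34*37 = 1258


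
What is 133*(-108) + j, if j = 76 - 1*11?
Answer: -14299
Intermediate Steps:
j = 65 (j = 76 - 11 = 65)
133*(-108) + j = 133*(-108) + 65 = -14364 + 65 = -14299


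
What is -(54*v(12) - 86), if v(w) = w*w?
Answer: -7690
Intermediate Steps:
v(w) = w²
-(54*v(12) - 86) = -(54*12² - 86) = -(54*144 - 86) = -(7776 - 86) = -1*7690 = -7690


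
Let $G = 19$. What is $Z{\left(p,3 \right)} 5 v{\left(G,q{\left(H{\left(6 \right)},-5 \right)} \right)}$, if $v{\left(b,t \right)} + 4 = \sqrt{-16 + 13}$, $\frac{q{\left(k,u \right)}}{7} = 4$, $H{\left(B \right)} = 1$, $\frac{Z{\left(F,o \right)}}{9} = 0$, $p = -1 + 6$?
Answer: $0$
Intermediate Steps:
$p = 5$
$Z{\left(F,o \right)} = 0$ ($Z{\left(F,o \right)} = 9 \cdot 0 = 0$)
$q{\left(k,u \right)} = 28$ ($q{\left(k,u \right)} = 7 \cdot 4 = 28$)
$v{\left(b,t \right)} = -4 + i \sqrt{3}$ ($v{\left(b,t \right)} = -4 + \sqrt{-16 + 13} = -4 + \sqrt{-3} = -4 + i \sqrt{3}$)
$Z{\left(p,3 \right)} 5 v{\left(G,q{\left(H{\left(6 \right)},-5 \right)} \right)} = 0 \cdot 5 \left(-4 + i \sqrt{3}\right) = 0 \left(-4 + i \sqrt{3}\right) = 0$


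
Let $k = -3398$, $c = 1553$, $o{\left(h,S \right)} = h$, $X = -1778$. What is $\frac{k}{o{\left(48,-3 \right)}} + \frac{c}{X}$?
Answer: $- \frac{1529047}{21336} \approx -71.665$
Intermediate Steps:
$\frac{k}{o{\left(48,-3 \right)}} + \frac{c}{X} = - \frac{3398}{48} + \frac{1553}{-1778} = \left(-3398\right) \frac{1}{48} + 1553 \left(- \frac{1}{1778}\right) = - \frac{1699}{24} - \frac{1553}{1778} = - \frac{1529047}{21336}$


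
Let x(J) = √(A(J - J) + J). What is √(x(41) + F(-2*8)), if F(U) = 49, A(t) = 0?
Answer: √(49 + √41) ≈ 7.4433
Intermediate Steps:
x(J) = √J (x(J) = √(0 + J) = √J)
√(x(41) + F(-2*8)) = √(√41 + 49) = √(49 + √41)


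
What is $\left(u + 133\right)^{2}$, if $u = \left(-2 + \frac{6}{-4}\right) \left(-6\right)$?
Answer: $23716$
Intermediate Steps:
$u = 21$ ($u = \left(-2 + 6 \left(- \frac{1}{4}\right)\right) \left(-6\right) = \left(-2 - \frac{3}{2}\right) \left(-6\right) = \left(- \frac{7}{2}\right) \left(-6\right) = 21$)
$\left(u + 133\right)^{2} = \left(21 + 133\right)^{2} = 154^{2} = 23716$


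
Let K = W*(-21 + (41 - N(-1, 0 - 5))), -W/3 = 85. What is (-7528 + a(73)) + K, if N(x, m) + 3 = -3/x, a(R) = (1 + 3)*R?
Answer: -12336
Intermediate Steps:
W = -255 (W = -3*85 = -255)
a(R) = 4*R
N(x, m) = -3 - 3/x
K = -5100 (K = -255*(-21 + (41 - (-3 - 3/(-1)))) = -255*(-21 + (41 - (-3 - 3*(-1)))) = -255*(-21 + (41 - (-3 + 3))) = -255*(-21 + (41 - 1*0)) = -255*(-21 + (41 + 0)) = -255*(-21 + 41) = -255*20 = -5100)
(-7528 + a(73)) + K = (-7528 + 4*73) - 5100 = (-7528 + 292) - 5100 = -7236 - 5100 = -12336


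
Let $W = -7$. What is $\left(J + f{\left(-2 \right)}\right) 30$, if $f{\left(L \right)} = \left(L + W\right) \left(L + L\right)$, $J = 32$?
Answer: $2040$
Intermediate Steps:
$f{\left(L \right)} = 2 L \left(-7 + L\right)$ ($f{\left(L \right)} = \left(L - 7\right) \left(L + L\right) = \left(-7 + L\right) 2 L = 2 L \left(-7 + L\right)$)
$\left(J + f{\left(-2 \right)}\right) 30 = \left(32 + 2 \left(-2\right) \left(-7 - 2\right)\right) 30 = \left(32 + 2 \left(-2\right) \left(-9\right)\right) 30 = \left(32 + 36\right) 30 = 68 \cdot 30 = 2040$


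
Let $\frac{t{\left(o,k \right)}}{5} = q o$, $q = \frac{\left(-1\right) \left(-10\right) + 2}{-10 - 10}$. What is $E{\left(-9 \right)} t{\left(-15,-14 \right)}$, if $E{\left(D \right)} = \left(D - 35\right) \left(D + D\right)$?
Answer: $35640$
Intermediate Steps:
$q = - \frac{3}{5}$ ($q = \frac{10 + 2}{-20} = 12 \left(- \frac{1}{20}\right) = - \frac{3}{5} \approx -0.6$)
$t{\left(o,k \right)} = - 3 o$ ($t{\left(o,k \right)} = 5 \left(- \frac{3 o}{5}\right) = - 3 o$)
$E{\left(D \right)} = 2 D \left(-35 + D\right)$ ($E{\left(D \right)} = \left(-35 + D\right) 2 D = 2 D \left(-35 + D\right)$)
$E{\left(-9 \right)} t{\left(-15,-14 \right)} = 2 \left(-9\right) \left(-35 - 9\right) \left(\left(-3\right) \left(-15\right)\right) = 2 \left(-9\right) \left(-44\right) 45 = 792 \cdot 45 = 35640$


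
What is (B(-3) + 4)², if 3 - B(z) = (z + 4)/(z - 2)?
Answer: 1296/25 ≈ 51.840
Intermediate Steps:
B(z) = 3 - (4 + z)/(-2 + z) (B(z) = 3 - (z + 4)/(z - 2) = 3 - (4 + z)/(-2 + z))
(B(-3) + 4)² = (2*(-5 - 3)/(-2 - 3) + 4)² = (2*(-8)/(-5) + 4)² = (2*(-⅕)*(-8) + 4)² = (16/5 + 4)² = (36/5)² = 1296/25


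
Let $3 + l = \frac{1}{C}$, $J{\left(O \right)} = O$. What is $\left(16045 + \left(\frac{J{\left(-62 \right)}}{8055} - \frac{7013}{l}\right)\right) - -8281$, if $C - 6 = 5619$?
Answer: $\frac{3624145223507}{135920070} \approx 26664.0$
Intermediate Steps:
$C = 5625$ ($C = 6 + 5619 = 5625$)
$l = - \frac{16874}{5625}$ ($l = -3 + \frac{1}{5625} = - \frac{16874}{5625} \approx -2.9998$)
$\left(16045 + \left(\frac{J{\left(-62 \right)}}{8055} - \frac{7013}{l}\right)\right) - -8281 = \left(16045 - \left(- \frac{39448125}{16874} + \frac{62}{8055}\right)\right) - -8281 = \left(16045 - - \frac{317753600687}{135920070}\right) + 8281 = \left(16045 + \left(- \frac{62}{8055} + \frac{39448125}{16874}\right)\right) + 8281 = \left(16045 + \frac{317753600687}{135920070}\right) + 8281 = \frac{2498591123837}{135920070} + 8281 = \frac{3624145223507}{135920070}$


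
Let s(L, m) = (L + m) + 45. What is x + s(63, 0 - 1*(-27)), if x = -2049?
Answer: -1914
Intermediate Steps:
s(L, m) = 45 + L + m
x + s(63, 0 - 1*(-27)) = -2049 + (45 + 63 + (0 - 1*(-27))) = -2049 + (45 + 63 + (0 + 27)) = -2049 + (45 + 63 + 27) = -2049 + 135 = -1914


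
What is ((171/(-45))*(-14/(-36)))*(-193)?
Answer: 25669/90 ≈ 285.21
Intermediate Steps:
((171/(-45))*(-14/(-36)))*(-193) = ((171*(-1/45))*(-14*(-1/36)))*(-193) = -19/5*7/18*(-193) = -133/90*(-193) = 25669/90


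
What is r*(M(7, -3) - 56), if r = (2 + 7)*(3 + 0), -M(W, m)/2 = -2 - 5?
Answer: -1134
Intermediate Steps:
M(W, m) = 14 (M(W, m) = -2*(-2 - 5) = -2*(-7) = 14)
r = 27 (r = 9*3 = 27)
r*(M(7, -3) - 56) = 27*(14 - 56) = 27*(-42) = -1134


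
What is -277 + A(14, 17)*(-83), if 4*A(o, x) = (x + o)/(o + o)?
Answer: -33597/112 ≈ -299.97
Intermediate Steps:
A(o, x) = (o + x)/(8*o) (A(o, x) = ((x + o)/(o + o))/4 = ((o + x)/((2*o)))/4 = ((o + x)*(1/(2*o)))/4 = ((o + x)/(2*o))/4 = (o + x)/(8*o))
-277 + A(14, 17)*(-83) = -277 + ((1/8)*(14 + 17)/14)*(-83) = -277 + ((1/8)*(1/14)*31)*(-83) = -277 + (31/112)*(-83) = -277 - 2573/112 = -33597/112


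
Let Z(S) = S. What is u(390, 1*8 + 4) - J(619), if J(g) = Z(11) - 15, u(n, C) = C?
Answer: 16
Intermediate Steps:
J(g) = -4 (J(g) = 11 - 15 = -4)
u(390, 1*8 + 4) - J(619) = (1*8 + 4) - 1*(-4) = (8 + 4) + 4 = 12 + 4 = 16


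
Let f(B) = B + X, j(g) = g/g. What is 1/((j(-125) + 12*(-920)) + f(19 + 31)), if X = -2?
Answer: -1/10991 ≈ -9.0984e-5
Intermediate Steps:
j(g) = 1
f(B) = -2 + B (f(B) = B - 2 = -2 + B)
1/((j(-125) + 12*(-920)) + f(19 + 31)) = 1/((1 + 12*(-920)) + (-2 + (19 + 31))) = 1/((1 - 11040) + (-2 + 50)) = 1/(-11039 + 48) = 1/(-10991) = -1/10991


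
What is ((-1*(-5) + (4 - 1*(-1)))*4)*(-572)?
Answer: -22880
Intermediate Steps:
((-1*(-5) + (4 - 1*(-1)))*4)*(-572) = ((5 + (4 + 1))*4)*(-572) = ((5 + 5)*4)*(-572) = (10*4)*(-572) = 40*(-572) = -22880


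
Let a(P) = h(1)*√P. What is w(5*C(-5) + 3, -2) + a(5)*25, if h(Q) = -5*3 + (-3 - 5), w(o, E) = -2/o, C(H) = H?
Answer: 1/11 - 575*√5 ≈ -1285.6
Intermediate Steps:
h(Q) = -23 (h(Q) = -15 - 8 = -23)
a(P) = -23*√P
w(5*C(-5) + 3, -2) + a(5)*25 = -2/(5*(-5) + 3) - 23*√5*25 = -2/(-25 + 3) - 575*√5 = -2/(-22) - 575*√5 = -2*(-1/22) - 575*√5 = 1/11 - 575*√5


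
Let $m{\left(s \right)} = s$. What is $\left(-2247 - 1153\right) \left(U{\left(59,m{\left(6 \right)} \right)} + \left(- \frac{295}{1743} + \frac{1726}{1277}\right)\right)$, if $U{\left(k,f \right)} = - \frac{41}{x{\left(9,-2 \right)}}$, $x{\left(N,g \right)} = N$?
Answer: $\frac{76582647200}{6677433} \approx 11469.0$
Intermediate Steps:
$U{\left(k,f \right)} = - \frac{41}{9}$
$\left(-2247 - 1153\right) \left(U{\left(59,m{\left(6 \right)} \right)} + \left(- \frac{295}{1743} + \frac{1726}{1277}\right)\right) = \left(-2247 - 1153\right) \left(- \frac{41}{9} + \left(- \frac{295}{1743} + \frac{1726}{1277}\right)\right) = - 3400 \left(- \frac{41}{9} + \left(\left(-295\right) \frac{1}{1743} + 1726 \cdot \frac{1}{1277}\right)\right) = - 3400 \left(- \frac{41}{9} + \left(- \frac{295}{1743} + \frac{1726}{1277}\right)\right) = - 3400 \left(- \frac{41}{9} + \frac{2631703}{2225811}\right) = \left(-3400\right) \left(- \frac{22524308}{6677433}\right) = \frac{76582647200}{6677433}$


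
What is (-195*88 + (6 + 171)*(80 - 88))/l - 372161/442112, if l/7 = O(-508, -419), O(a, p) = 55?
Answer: -759632227/15473920 ≈ -49.091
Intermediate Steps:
l = 385 (l = 7*55 = 385)
(-195*88 + (6 + 171)*(80 - 88))/l - 372161/442112 = (-195*88 + (6 + 171)*(80 - 88))/385 - 372161/442112 = (-17160 + 177*(-8))*(1/385) - 372161*1/442112 = (-17160 - 1416)*(1/385) - 372161/442112 = -18576*1/385 - 372161/442112 = -18576/385 - 372161/442112 = -759632227/15473920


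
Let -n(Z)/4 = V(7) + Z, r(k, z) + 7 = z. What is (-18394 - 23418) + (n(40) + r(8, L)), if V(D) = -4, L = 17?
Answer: -41946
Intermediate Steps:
r(k, z) = -7 + z
n(Z) = 16 - 4*Z (n(Z) = -4*(-4 + Z) = 16 - 4*Z)
(-18394 - 23418) + (n(40) + r(8, L)) = (-18394 - 23418) + ((16 - 4*40) + (-7 + 17)) = -41812 + ((16 - 160) + 10) = -41812 + (-144 + 10) = -41812 - 134 = -41946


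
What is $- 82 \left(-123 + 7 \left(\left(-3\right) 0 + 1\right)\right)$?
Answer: $9512$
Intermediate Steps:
$- 82 \left(-123 + 7 \left(\left(-3\right) 0 + 1\right)\right) = - 82 \left(-123 + 7 \left(0 + 1\right)\right) = - 82 \left(-123 + 7 \cdot 1\right) = - 82 \left(-123 + 7\right) = \left(-82\right) \left(-116\right) = 9512$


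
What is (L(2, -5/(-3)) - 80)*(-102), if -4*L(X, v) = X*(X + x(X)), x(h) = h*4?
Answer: 8670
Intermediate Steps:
x(h) = 4*h
L(X, v) = -5*X²/4 (L(X, v) = -X*(X + 4*X)/4 = -X*5*X/4 = -5*X²/4)
(L(2, -5/(-3)) - 80)*(-102) = (-5/4*2² - 80)*(-102) = (-5/4*4 - 80)*(-102) = (-5 - 80)*(-102) = -85*(-102) = 8670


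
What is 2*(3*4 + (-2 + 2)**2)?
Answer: 24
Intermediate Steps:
2*(3*4 + (-2 + 2)**2) = 2*(12 + 0**2) = 2*(12 + 0) = 2*12 = 24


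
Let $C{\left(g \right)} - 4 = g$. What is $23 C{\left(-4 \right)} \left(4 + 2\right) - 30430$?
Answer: $-30430$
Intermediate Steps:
$C{\left(g \right)} = 4 + g$
$23 C{\left(-4 \right)} \left(4 + 2\right) - 30430 = 23 \left(4 - 4\right) \left(4 + 2\right) - 30430 = 23 \cdot 0 \cdot 6 - 30430 = 23 \cdot 0 - 30430 = 0 - 30430 = -30430$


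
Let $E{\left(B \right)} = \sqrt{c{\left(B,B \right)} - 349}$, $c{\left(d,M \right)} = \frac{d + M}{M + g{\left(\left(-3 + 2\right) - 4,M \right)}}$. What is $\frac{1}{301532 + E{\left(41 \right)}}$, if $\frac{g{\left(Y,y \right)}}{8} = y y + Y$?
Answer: $\frac{579329124}{174686270088485} - \frac{i \sqrt{63124481931}}{1222803890619395} \approx 3.3164 \cdot 10^{-6} - 2.0547 \cdot 10^{-10} i$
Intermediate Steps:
$g{\left(Y,y \right)} = 8 Y + 8 y^{2}$ ($g{\left(Y,y \right)} = 8 \left(y y + Y\right) = 8 \left(y^{2} + Y\right) = 8 \left(Y + y^{2}\right) = 8 Y + 8 y^{2}$)
$c{\left(d,M \right)} = \frac{M + d}{-40 + M + 8 M^{2}}$ ($c{\left(d,M \right)} = \frac{d + M}{M + \left(8 \left(\left(-3 + 2\right) - 4\right) + 8 M^{2}\right)} = \frac{M + d}{M + \left(8 \left(-1 - 4\right) + 8 M^{2}\right)} = \frac{M + d}{M + \left(8 \left(-5\right) + 8 M^{2}\right)} = \frac{M + d}{M + \left(-40 + 8 M^{2}\right)} = \frac{M + d}{-40 + M + 8 M^{2}}$)
$E{\left(B \right)} = \sqrt{-349 + \frac{2 B}{-40 + B + 8 B^{2}}}$ ($E{\left(B \right)} = \sqrt{\frac{B + B}{-40 + B + 8 B^{2}} - 349} = \sqrt{\frac{2 B}{-40 + B + 8 B^{2}} - 349} = \sqrt{-349 + \frac{2 B}{-40 + B + 8 B^{2}}}$)
$\frac{1}{301532 + E{\left(41 \right)}} = \frac{1}{301532 + \sqrt{\frac{13960 - 2792 \cdot 41^{2} - 14227}{-40 + 41 + 8 \cdot 41^{2}}}} = \frac{1}{301532 + \sqrt{\frac{13960 - 4693352 - 14227}{-40 + 41 + 8 \cdot 1681}}} = \frac{1}{301532 + \sqrt{\frac{13960 - 4693352 - 14227}{-40 + 41 + 13448}}} = \frac{1}{301532 + \sqrt{\frac{1}{13449} \left(-4693619\right)}} = \frac{1}{301532 + \sqrt{- \frac{4693619}{13449}}} = \frac{1}{301532 + \frac{i \sqrt{63124481931}}{13449}}$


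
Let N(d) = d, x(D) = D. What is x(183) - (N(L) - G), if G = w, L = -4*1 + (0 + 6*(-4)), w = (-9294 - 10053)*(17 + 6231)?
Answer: -120879845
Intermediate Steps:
w = -120880056 (w = -19347*6248 = -120880056)
L = -28 (L = -4 + (0 - 24) = -4 - 24 = -28)
G = -120880056
x(183) - (N(L) - G) = 183 - (-28 - 1*(-120880056)) = 183 - (-28 + 120880056) = 183 - 1*120880028 = 183 - 120880028 = -120879845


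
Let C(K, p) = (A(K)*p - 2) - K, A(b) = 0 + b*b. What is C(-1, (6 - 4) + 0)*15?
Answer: 15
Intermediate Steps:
A(b) = b² (A(b) = 0 + b² = b²)
C(K, p) = -2 - K + p*K² (C(K, p) = (K²*p - 2) - K = (p*K² - 2) - K = (-2 + p*K²) - K = -2 - K + p*K²)
C(-1, (6 - 4) + 0)*15 = (-2 - 1*(-1) + ((6 - 4) + 0)*(-1)²)*15 = (-2 + 1 + (2 + 0)*1)*15 = (-2 + 1 + 2*1)*15 = (-2 + 1 + 2)*15 = 1*15 = 15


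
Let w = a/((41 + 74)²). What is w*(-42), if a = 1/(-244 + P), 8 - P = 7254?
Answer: 3/7075375 ≈ 4.2401e-7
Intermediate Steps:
P = -7246 (P = 8 - 1*7254 = 8 - 7254 = -7246)
a = -1/7490 (a = 1/(-244 - 7246) = 1/(-7490) = -1/7490 ≈ -0.00013351)
w = -1/99055250 (w = -1/(7490*(41 + 74)²) = -1/(7490*(115²)) = -1/7490/13225 = -1/7490*1/13225 = -1/99055250 ≈ -1.0095e-8)
w*(-42) = -1/99055250*(-42) = 3/7075375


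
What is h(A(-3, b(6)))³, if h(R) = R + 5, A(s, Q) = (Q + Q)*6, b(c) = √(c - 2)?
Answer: 24389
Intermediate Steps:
b(c) = √(-2 + c)
A(s, Q) = 12*Q (A(s, Q) = (2*Q)*6 = 12*Q)
h(R) = 5 + R
h(A(-3, b(6)))³ = (5 + 12*√(-2 + 6))³ = (5 + 12*√4)³ = (5 + 12*2)³ = (5 + 24)³ = 29³ = 24389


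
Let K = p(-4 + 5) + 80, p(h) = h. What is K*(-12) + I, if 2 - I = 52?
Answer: -1022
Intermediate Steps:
I = -50 (I = 2 - 1*52 = 2 - 52 = -50)
K = 81 (K = (-4 + 5) + 80 = 1 + 80 = 81)
K*(-12) + I = 81*(-12) - 50 = -972 - 50 = -1022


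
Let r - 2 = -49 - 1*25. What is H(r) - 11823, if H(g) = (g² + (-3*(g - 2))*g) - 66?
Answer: -22689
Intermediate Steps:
r = -72 (r = 2 + (-49 - 1*25) = 2 + (-49 - 25) = 2 - 74 = -72)
H(g) = -66 + g² + g*(6 - 3*g) (H(g) = (g² + (-3*(-2 + g))*g) - 66 = (g² + (6 - 3*g)*g) - 66 = (g² + g*(6 - 3*g)) - 66 = -66 + g² + g*(6 - 3*g))
H(r) - 11823 = (-66 - 2*(-72)² + 6*(-72)) - 11823 = (-66 - 2*5184 - 432) - 11823 = (-66 - 10368 - 432) - 11823 = -10866 - 11823 = -22689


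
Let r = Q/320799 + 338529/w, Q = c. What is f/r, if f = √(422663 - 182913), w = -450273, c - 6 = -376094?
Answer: -48149042709*√9590/18529469113 ≈ -254.47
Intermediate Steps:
c = -376088 (c = 6 - 376094 = -376088)
Q = -376088
f = 5*√9590 (f = √239750 = 5*√9590 ≈ 489.64)
r = -92647345565/48149042709 (r = -376088/320799 + 338529/(-450273) = -376088*1/320799 + 338529*(-1/450273) = -376088/320799 - 112843/150091 = -92647345565/48149042709 ≈ -1.9242)
f/r = (5*√9590)/(-92647345565/48149042709) = (5*√9590)*(-48149042709/92647345565) = -48149042709*√9590/18529469113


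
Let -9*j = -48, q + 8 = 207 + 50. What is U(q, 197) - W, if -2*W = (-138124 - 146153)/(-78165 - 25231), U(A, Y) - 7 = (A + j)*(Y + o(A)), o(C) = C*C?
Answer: 9813748442071/620376 ≈ 1.5819e+7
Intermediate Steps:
q = 249 (q = -8 + (207 + 50) = -8 + 257 = 249)
j = 16/3 (j = -⅑*(-48) = 16/3 ≈ 5.3333)
o(C) = C²
U(A, Y) = 7 + (16/3 + A)*(Y + A²) (U(A, Y) = 7 + (A + 16/3)*(Y + A²) = 7 + (16/3 + A)*(Y + A²))
W = -284277/206792 (W = -(-138124 - 146153)/(2*(-78165 - 25231)) = -(-284277)/(2*(-103396)) = -(-284277)*(-1)/(2*103396) = -½*284277/103396 = -284277/206792 ≈ -1.3747)
U(q, 197) - W = (7 + 249³ + (16/3)*197 + (16/3)*249² + 249*197) - 1*(-284277/206792) = (7 + 15438249 + 3152/3 + (16/3)*62001 + 49053) + 284277/206792 = (7 + 15438249 + 3152/3 + 330672 + 49053) + 284277/206792 = 47457095/3 + 284277/206792 = 9813748442071/620376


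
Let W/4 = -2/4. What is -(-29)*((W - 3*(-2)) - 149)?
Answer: -4205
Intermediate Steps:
W = -2 (W = 4*(-2/4) = 4*(-2*¼) = 4*(-½) = -2)
-(-29)*((W - 3*(-2)) - 149) = -(-29)*((-2 - 3*(-2)) - 149) = -(-29)*((-2 + 6) - 149) = -(-29)*(4 - 149) = -(-29)*(-145) = -1*4205 = -4205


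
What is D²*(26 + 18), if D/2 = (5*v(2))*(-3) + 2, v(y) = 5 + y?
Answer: 1867184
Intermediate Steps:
D = -206 (D = 2*((5*(5 + 2))*(-3) + 2) = 2*((5*7)*(-3) + 2) = 2*(35*(-3) + 2) = 2*(-105 + 2) = 2*(-103) = -206)
D²*(26 + 18) = (-206)²*(26 + 18) = 42436*44 = 1867184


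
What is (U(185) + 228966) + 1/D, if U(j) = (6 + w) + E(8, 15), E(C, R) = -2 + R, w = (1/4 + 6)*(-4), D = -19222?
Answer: 4401069119/19222 ≈ 2.2896e+5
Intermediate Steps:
w = -25 (w = (¼ + 6)*(-4) = (25/4)*(-4) = -25)
U(j) = -6 (U(j) = (6 - 25) + (-2 + 15) = -19 + 13 = -6)
(U(185) + 228966) + 1/D = (-6 + 228966) + 1/(-19222) = 228960 - 1/19222 = 4401069119/19222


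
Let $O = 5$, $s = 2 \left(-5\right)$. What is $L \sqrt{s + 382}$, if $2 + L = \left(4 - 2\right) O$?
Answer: $16 \sqrt{93} \approx 154.3$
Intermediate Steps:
$s = -10$
$L = 8$ ($L = -2 + \left(4 - 2\right) 5 = -2 + 2 \cdot 5 = -2 + 10 = 8$)
$L \sqrt{s + 382} = 8 \sqrt{-10 + 382} = 8 \sqrt{372} = 8 \cdot 2 \sqrt{93} = 16 \sqrt{93}$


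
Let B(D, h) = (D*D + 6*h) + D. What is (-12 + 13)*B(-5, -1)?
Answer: 14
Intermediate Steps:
B(D, h) = D + D² + 6*h (B(D, h) = (D² + 6*h) + D = D + D² + 6*h)
(-12 + 13)*B(-5, -1) = (-12 + 13)*(-5 + (-5)² + 6*(-1)) = 1*(-5 + 25 - 6) = 1*14 = 14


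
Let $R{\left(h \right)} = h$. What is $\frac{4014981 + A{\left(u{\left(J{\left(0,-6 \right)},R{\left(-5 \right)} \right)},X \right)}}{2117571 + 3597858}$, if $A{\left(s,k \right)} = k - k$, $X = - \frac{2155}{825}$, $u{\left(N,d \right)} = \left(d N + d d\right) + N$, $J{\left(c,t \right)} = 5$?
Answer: $\frac{1338327}{1905143} \approx 0.70248$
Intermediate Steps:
$u{\left(N,d \right)} = N + d^{2} + N d$ ($u{\left(N,d \right)} = \left(N d + d^{2}\right) + N = \left(d^{2} + N d\right) + N = N + d^{2} + N d$)
$X = - \frac{431}{165}$ ($X = \left(-2155\right) \frac{1}{825} = - \frac{431}{165} \approx -2.6121$)
$A{\left(s,k \right)} = 0$
$\frac{4014981 + A{\left(u{\left(J{\left(0,-6 \right)},R{\left(-5 \right)} \right)},X \right)}}{2117571 + 3597858} = \frac{4014981 + 0}{2117571 + 3597858} = \frac{4014981}{5715429} = 4014981 \cdot \frac{1}{5715429} = \frac{1338327}{1905143}$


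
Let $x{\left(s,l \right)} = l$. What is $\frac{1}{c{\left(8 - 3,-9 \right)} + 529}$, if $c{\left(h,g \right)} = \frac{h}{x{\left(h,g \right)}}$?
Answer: $\frac{9}{4756} \approx 0.0018923$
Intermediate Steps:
$c{\left(h,g \right)} = \frac{h}{g}$
$\frac{1}{c{\left(8 - 3,-9 \right)} + 529} = \frac{1}{\frac{8 - 3}{-9} + 529} = \frac{1}{\left(8 - 3\right) \left(- \frac{1}{9}\right) + 529} = \frac{1}{5 \left(- \frac{1}{9}\right) + 529} = \frac{1}{- \frac{5}{9} + 529} = \frac{1}{\frac{4756}{9}} = \frac{9}{4756}$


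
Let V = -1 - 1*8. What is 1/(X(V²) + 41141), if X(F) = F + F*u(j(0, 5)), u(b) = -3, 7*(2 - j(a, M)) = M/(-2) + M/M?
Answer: 1/40979 ≈ 2.4403e-5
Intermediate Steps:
V = -9 (V = -1 - 8 = -9)
j(a, M) = 13/7 + M/14 (j(a, M) = 2 - (M/(-2) + M/M)/7 = 2 - (M*(-½) + 1)/7 = 2 - (-M/2 + 1)/7 = 2 - (1 - M/2)/7 = 2 + (-⅐ + M/14) = 13/7 + M/14)
X(F) = -2*F (X(F) = F + F*(-3) = F - 3*F = -2*F)
1/(X(V²) + 41141) = 1/(-2*(-9)² + 41141) = 1/(-2*81 + 41141) = 1/(-162 + 41141) = 1/40979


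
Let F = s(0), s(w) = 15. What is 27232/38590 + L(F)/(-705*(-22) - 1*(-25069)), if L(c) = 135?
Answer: 32654617/46057165 ≈ 0.70900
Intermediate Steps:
F = 15
27232/38590 + L(F)/(-705*(-22) - 1*(-25069)) = 27232/38590 + 135/(-705*(-22) - 1*(-25069)) = 27232*(1/38590) + 135/(15510 + 25069) = 13616/19295 + 135/40579 = 32654617/46057165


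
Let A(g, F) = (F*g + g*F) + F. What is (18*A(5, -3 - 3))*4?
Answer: -4752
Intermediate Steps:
A(g, F) = F + 2*F*g (A(g, F) = (F*g + F*g) + F = 2*F*g + F = F + 2*F*g)
(18*A(5, -3 - 3))*4 = (18*((-3 - 3)*(1 + 2*5)))*4 = (18*(-6*(1 + 10)))*4 = (18*(-6*11))*4 = (18*(-66))*4 = -1188*4 = -4752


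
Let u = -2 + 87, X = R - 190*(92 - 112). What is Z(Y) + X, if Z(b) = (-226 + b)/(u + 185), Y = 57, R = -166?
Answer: 981011/270 ≈ 3633.4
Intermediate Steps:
X = 3634 (X = -166 - 190*(92 - 112) = -166 - 190*(-20) = -166 + 3800 = 3634)
u = 85
Z(b) = -113/135 + b/270 (Z(b) = (-226 + b)/(85 + 185) = (-226 + b)/270 = (-226 + b)*(1/270) = -113/135 + b/270)
Z(Y) + X = (-113/135 + (1/270)*57) + 3634 = (-113/135 + 19/90) + 3634 = -169/270 + 3634 = 981011/270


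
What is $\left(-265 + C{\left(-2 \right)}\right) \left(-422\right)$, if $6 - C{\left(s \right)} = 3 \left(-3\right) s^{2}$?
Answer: $94106$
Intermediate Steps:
$C{\left(s \right)} = 6 + 9 s^{2}$ ($C{\left(s \right)} = 6 - 3 \left(-3\right) s^{2} = 6 - - 9 s^{2} = 6 + 9 s^{2}$)
$\left(-265 + C{\left(-2 \right)}\right) \left(-422\right) = \left(-265 + \left(6 + 9 \left(-2\right)^{2}\right)\right) \left(-422\right) = \left(-265 + \left(6 + 9 \cdot 4\right)\right) \left(-422\right) = \left(-265 + \left(6 + 36\right)\right) \left(-422\right) = \left(-265 + 42\right) \left(-422\right) = \left(-223\right) \left(-422\right) = 94106$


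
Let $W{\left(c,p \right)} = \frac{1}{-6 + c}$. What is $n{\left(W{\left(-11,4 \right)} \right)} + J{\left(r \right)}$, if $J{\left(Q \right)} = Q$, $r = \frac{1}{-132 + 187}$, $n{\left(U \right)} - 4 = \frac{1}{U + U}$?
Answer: $- \frac{493}{110} \approx -4.4818$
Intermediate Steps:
$n{\left(U \right)} = 4 + \frac{1}{2 U}$ ($n{\left(U \right)} = 4 + \frac{1}{U + U} = 4 + \frac{1}{2 U}$)
$r = \frac{1}{55} \approx 0.018182$
$n{\left(W{\left(-11,4 \right)} \right)} + J{\left(r \right)} = \left(4 + \frac{1}{2 \frac{1}{-6 - 11}}\right) + \frac{1}{55} = \left(4 + \frac{1}{2 \frac{1}{-17}}\right) + \frac{1}{55} = \left(4 + \frac{1}{2 \left(- \frac{1}{17}\right)}\right) + \frac{1}{55} = \left(4 + \frac{1}{2} \left(-17\right)\right) + \frac{1}{55} = \left(4 - \frac{17}{2}\right) + \frac{1}{55} = - \frac{9}{2} + \frac{1}{55} = - \frac{493}{110}$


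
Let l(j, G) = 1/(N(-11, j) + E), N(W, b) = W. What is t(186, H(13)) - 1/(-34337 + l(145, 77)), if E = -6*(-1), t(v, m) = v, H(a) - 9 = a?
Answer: 31933601/171686 ≈ 186.00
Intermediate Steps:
H(a) = 9 + a
E = 6
l(j, G) = -⅕ (l(j, G) = 1/(-11 + 6) = 1/(-5) = -⅕)
t(186, H(13)) - 1/(-34337 + l(145, 77)) = 186 - 1/(-34337 - ⅕) = 186 - 1/(-171686/5) = 186 - 1*(-5/171686) = 186 + 5/171686 = 31933601/171686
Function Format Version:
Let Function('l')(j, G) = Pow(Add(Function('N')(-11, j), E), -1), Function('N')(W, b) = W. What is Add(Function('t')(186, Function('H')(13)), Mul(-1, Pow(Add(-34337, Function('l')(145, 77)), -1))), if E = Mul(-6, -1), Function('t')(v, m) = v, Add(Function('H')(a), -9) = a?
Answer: Rational(31933601, 171686) ≈ 186.00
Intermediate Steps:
Function('H')(a) = Add(9, a)
E = 6
Function('l')(j, G) = Rational(-1, 5) (Function('l')(j, G) = Pow(Add(-11, 6), -1) = Pow(-5, -1) = Rational(-1, 5))
Add(Function('t')(186, Function('H')(13)), Mul(-1, Pow(Add(-34337, Function('l')(145, 77)), -1))) = Add(186, Mul(-1, Pow(Add(-34337, Rational(-1, 5)), -1))) = Add(186, Mul(-1, Pow(Rational(-171686, 5), -1))) = Add(186, Mul(-1, Rational(-5, 171686))) = Add(186, Rational(5, 171686)) = Rational(31933601, 171686)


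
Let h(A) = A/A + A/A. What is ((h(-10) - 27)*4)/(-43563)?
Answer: 100/43563 ≈ 0.0022955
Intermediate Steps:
h(A) = 2 (h(A) = 1 + 1 = 2)
((h(-10) - 27)*4)/(-43563) = ((2 - 27)*4)/(-43563) = -25*4*(-1/43563) = -100*(-1/43563) = 100/43563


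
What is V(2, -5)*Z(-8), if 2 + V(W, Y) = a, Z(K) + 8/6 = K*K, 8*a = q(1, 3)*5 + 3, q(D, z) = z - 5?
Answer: -1081/6 ≈ -180.17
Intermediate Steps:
q(D, z) = -5 + z
a = -7/8 (a = ((-5 + 3)*5 + 3)/8 = (-2*5 + 3)/8 = (-10 + 3)/8 = (⅛)*(-7) = -7/8 ≈ -0.87500)
Z(K) = -4/3 + K² (Z(K) = -4/3 + K*K = -4/3 + K²)
V(W, Y) = -23/8 (V(W, Y) = -2 - 7/8 = -23/8)
V(2, -5)*Z(-8) = -23*(-4/3 + (-8)²)/8 = -23*(-4/3 + 64)/8 = -23/8*188/3 = -1081/6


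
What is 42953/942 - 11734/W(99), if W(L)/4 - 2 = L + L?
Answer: 5827243/188400 ≈ 30.930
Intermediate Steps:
W(L) = 8 + 8*L (W(L) = 8 + 4*(L + L) = 8 + 4*(2*L) = 8 + 8*L)
42953/942 - 11734/W(99) = 42953/942 - 11734/(8 + 8*99) = 42953*(1/942) - 11734/(8 + 792) = 42953/942 - 11734/800 = 42953/942 - 11734*1/800 = 42953/942 - 5867/400 = 5827243/188400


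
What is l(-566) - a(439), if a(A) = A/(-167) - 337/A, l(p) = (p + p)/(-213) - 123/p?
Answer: 78912188143/8838468654 ≈ 8.9283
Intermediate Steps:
l(p) = -123/p - 2*p/213 (l(p) = (2*p)*(-1/213) - 123/p = -2*p/213 - 123/p = -123/p - 2*p/213)
a(A) = -337/A - A/167 (a(A) = A*(-1/167) - 337/A = -A/167 - 337/A = -337/A - A/167)
l(-566) - a(439) = (-123/(-566) - 2/213*(-566)) - (-337/439 - 1/167*439) = (-123*(-1/566) + 1132/213) - (-337*1/439 - 439/167) = (123/566 + 1132/213) - (-337/439 - 439/167) = 666911/120558 - 1*(-249000/73313) = 666911/120558 + 249000/73313 = 78912188143/8838468654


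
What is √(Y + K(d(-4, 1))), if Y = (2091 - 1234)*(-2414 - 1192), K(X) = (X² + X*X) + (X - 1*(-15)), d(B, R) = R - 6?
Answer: I*√3090282 ≈ 1757.9*I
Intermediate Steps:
d(B, R) = -6 + R
K(X) = 15 + X + 2*X² (K(X) = (X² + X²) + (X + 15) = 2*X² + (15 + X) = 15 + X + 2*X²)
Y = -3090342 (Y = 857*(-3606) = -3090342)
√(Y + K(d(-4, 1))) = √(-3090342 + (15 + (-6 + 1) + 2*(-6 + 1)²)) = √(-3090342 + (15 - 5 + 2*(-5)²)) = √(-3090342 + (15 - 5 + 2*25)) = √(-3090342 + (15 - 5 + 50)) = √(-3090342 + 60) = √(-3090282) = I*√3090282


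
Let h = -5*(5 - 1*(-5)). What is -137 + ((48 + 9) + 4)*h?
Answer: -3187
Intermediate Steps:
h = -50 (h = -5*(5 + 5) = -5*10 = -50)
-137 + ((48 + 9) + 4)*h = -137 + ((48 + 9) + 4)*(-50) = -137 + (57 + 4)*(-50) = -137 + 61*(-50) = -137 - 3050 = -3187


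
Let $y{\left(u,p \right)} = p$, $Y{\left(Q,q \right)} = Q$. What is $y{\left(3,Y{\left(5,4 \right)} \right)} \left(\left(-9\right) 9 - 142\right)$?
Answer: $-1115$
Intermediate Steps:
$y{\left(3,Y{\left(5,4 \right)} \right)} \left(\left(-9\right) 9 - 142\right) = 5 \left(\left(-9\right) 9 - 142\right) = 5 \left(-81 - 142\right) = 5 \left(-223\right) = -1115$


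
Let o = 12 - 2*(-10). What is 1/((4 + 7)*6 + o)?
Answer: 1/98 ≈ 0.010204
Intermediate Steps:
o = 32 (o = 12 + 20 = 32)
1/((4 + 7)*6 + o) = 1/((4 + 7)*6 + 32) = 1/(11*6 + 32) = 1/(66 + 32) = 1/98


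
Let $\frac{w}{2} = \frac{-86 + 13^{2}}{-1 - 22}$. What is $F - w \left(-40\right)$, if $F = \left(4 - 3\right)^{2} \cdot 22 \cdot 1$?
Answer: $- \frac{6134}{23} \approx -266.7$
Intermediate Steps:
$w = - \frac{166}{23}$ ($w = 2 \frac{-86 + 13^{2}}{-1 - 22} = 2 \frac{-86 + 169}{-23} = 2 \cdot 83 \left(- \frac{1}{23}\right) = 2 \left(- \frac{83}{23}\right) = - \frac{166}{23} \approx -7.2174$)
$F = 22$ ($F = 1^{2} \cdot 22 \cdot 1 = 1 \cdot 22 \cdot 1 = 22 \cdot 1 = 22$)
$F - w \left(-40\right) = 22 - \left(- \frac{166}{23}\right) \left(-40\right) = 22 - \frac{6640}{23} = - \frac{6134}{23}$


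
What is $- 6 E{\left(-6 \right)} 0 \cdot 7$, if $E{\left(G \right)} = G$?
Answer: $0$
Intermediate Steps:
$- 6 E{\left(-6 \right)} 0 \cdot 7 = \left(-6\right) \left(-6\right) 0 \cdot 7 = 36 \cdot 0 = 0$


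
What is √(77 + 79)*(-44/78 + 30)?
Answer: 2296*√39/39 ≈ 367.65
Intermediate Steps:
√(77 + 79)*(-44/78 + 30) = √156*(-44*1/78 + 30) = (2*√39)*(-22/39 + 30) = (2*√39)*(1148/39) = 2296*√39/39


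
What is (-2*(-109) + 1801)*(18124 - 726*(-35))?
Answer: 87895146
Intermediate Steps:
(-2*(-109) + 1801)*(18124 - 726*(-35)) = (218 + 1801)*(18124 + 25410) = 2019*43534 = 87895146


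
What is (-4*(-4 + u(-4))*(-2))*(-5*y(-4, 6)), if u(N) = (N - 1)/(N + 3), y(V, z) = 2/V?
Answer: 20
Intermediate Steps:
u(N) = (-1 + N)/(3 + N)
(-4*(-4 + u(-4))*(-2))*(-5*y(-4, 6)) = (-4*(-4 + (-1 - 4)/(3 - 4))*(-2))*(-10/(-4)) = (-4*(-4 - 5/(-1))*(-2))*(-10*(-1)/4) = (-4*(-4 - 1*(-5))*(-2))*(-5*(-1/2)) = -4*(-4 + 5)*(-2)*(5/2) = -4*(-2)*(5/2) = 8*(5/2) = 20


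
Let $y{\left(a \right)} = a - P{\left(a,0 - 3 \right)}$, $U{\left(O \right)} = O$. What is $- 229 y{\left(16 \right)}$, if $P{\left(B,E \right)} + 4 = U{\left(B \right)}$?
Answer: $-916$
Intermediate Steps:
$P{\left(B,E \right)} = -4 + B$
$y{\left(a \right)} = 4$ ($y{\left(a \right)} = a - \left(-4 + a\right) = 4$)
$- 229 y{\left(16 \right)} = \left(-229\right) 4 = -916$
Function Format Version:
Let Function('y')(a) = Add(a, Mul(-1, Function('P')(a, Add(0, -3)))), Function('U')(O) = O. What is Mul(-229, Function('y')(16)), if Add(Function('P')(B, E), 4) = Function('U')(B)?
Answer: -916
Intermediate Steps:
Function('P')(B, E) = Add(-4, B)
Function('y')(a) = 4 (Function('y')(a) = Add(a, Mul(-1, Add(-4, a))) = Add(a, Add(4, Mul(-1, a))) = 4)
Mul(-229, Function('y')(16)) = Mul(-229, 4) = -916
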